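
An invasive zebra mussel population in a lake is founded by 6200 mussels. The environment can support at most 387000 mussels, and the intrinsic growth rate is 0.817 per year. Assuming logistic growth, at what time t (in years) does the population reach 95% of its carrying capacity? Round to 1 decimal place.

A = (K − N₀)/N₀ = (387000 − 6200)/6200 = 61.419.
Solve 387000/(1 + 61.419·e^(−0.817t)) = 367650: 1 + 61.419·e^(−0.817t) = 1.0526, so e^(−0.817t) = 0.000856922.
−0.817·t = ln(0.000856922) = -7.0622, so t = 7.0622/0.817 = 8.644.

8.6 years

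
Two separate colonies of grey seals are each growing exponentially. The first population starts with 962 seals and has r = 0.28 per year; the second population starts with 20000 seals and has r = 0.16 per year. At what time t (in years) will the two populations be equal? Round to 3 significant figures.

Set 962·e^(0.28t) = 20000·e^(0.16t).
e^((0.28 − 0.16)t) = 20000/962 → e^(0.12·t) = 20.79.
0.12·t = ln(20.79) = 3.0345, so t = 3.0345/0.12 = 25.287.

25.3 years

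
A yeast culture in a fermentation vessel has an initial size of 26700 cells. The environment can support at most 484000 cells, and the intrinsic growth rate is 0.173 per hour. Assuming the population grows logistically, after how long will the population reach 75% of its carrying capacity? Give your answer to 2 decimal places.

A = (K − N₀)/N₀ = (484000 − 26700)/26700 = 17.127.
Solve 484000/(1 + 17.127·e^(−0.173t)) = 363000: 1 + 17.127·e^(−0.173t) = 1.3333, so e^(−0.173t) = 0.0194621.
−0.173·t = ln(0.0194621) = -3.9393, so t = 3.9393/0.173 = 22.77.

22.77 hours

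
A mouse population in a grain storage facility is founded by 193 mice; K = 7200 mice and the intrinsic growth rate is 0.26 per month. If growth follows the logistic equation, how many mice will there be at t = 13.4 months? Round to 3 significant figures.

A = (K − N₀)/N₀ = (7200 − 193)/193 = 36.306.
N(t) = K/(1 + A·e^(−rt)) = 7200/(1 + 36.306×e^(−0.26×13.4)).
e^(−3.484) = 0.030684; denominator = 1 + 36.306×0.030684 = 2.114.
N = 7200/2.114 = 3405.83.

3410 mice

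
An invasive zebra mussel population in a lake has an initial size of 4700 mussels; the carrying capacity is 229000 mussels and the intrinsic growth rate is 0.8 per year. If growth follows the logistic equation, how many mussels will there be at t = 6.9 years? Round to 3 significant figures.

A = (K − N₀)/N₀ = (229000 − 4700)/4700 = 47.723.
N(t) = K/(1 + A·e^(−rt)) = 229000/(1 + 47.723×e^(−0.8×6.9)).
e^(−5.52) = 0.0040058; denominator = 1 + 47.723×0.0040058 = 1.1912.
N = 229000/1.1912 = 192248.

192000 mussels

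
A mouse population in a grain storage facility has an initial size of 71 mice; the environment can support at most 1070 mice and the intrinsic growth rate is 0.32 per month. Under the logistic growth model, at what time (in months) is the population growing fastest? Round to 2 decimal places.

Logistic growth is fastest at N = K/2 = 535.
A = (K − N₀)/N₀ = 14.07. Set K/(1 + A·e^(−rt)) = K/2 → A·e^(−rt) = 1.
e^(−0.32t) = 1/14.07 = 0.0710711, so t = ln(14.07)/0.32 = 2.6441/0.32 = 8.2627.

8.26 months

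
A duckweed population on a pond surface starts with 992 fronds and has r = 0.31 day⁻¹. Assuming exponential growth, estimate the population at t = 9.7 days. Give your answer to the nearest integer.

N(t) = N₀·e^(rt) = 992 × e^(0.31×9.7) = 992 × e^3.007.
e^3.007 ≈ 20.227, so N ≈ 992 × 20.227 = 20064.8.

20065 fronds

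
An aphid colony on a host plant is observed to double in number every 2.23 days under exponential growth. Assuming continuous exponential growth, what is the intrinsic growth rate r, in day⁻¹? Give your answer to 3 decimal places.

r = ln(2)/t_d = 0.6931/2.23 = 0.31083.

0.311 per day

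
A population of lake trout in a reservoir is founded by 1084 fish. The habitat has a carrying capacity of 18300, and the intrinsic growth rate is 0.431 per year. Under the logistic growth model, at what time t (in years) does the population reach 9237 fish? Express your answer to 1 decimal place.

A = (K − N₀)/N₀ = (18300 − 1084)/1084 = 15.882.
Solve 18300/(1 + 15.882·e^(−0.431t)) = 9237: 1 + 15.882·e^(−0.431t) = 1.9812, so e^(−0.431t) = 0.0617786.
−0.431·t = ln(0.0617786) = -2.7842, so t = 2.7842/0.431 = 6.4599.

6.5 years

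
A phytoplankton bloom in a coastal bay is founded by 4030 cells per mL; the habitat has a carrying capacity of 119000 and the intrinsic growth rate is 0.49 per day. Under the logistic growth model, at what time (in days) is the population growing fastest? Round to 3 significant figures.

6.84 days

Logistic growth is fastest at N = K/2 = 59500.
A = (K − N₀)/N₀ = 28.529. Set K/(1 + A·e^(−rt)) = K/2 → A·e^(−rt) = 1.
e^(−0.49t) = 1/28.529 = 0.0350526, so t = ln(28.529)/0.49 = 3.3509/0.49 = 6.8386.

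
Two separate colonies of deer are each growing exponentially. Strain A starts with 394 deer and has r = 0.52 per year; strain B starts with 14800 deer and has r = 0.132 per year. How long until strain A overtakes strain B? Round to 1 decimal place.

Set 394·e^(0.52t) = 14800·e^(0.132t).
e^((0.52 − 0.132)t) = 14800/394 → e^(0.388·t) = 37.563.
0.388·t = ln(37.563) = 3.626, so t = 3.626/0.388 = 9.3454.

9.3 years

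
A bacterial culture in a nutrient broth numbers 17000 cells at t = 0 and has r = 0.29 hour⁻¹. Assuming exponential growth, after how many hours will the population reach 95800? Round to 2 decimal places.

Set N₀·e^(rt) = 95800: e^(0.29·t) = 95800/17000 = 5.6353.
0.29·t = ln(5.6353) = 1.729, so t = 1.729/0.29 = 5.9622.

5.96 hours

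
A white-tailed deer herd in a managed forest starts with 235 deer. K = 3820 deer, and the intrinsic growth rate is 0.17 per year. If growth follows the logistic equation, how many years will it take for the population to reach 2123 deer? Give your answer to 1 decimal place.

17.3 years

A = (K − N₀)/N₀ = (3820 − 235)/235 = 15.255.
Solve 3820/(1 + 15.255·e^(−0.17t)) = 2123: 1 + 15.255·e^(−0.17t) = 1.7993, so e^(−0.17t) = 0.0523975.
−0.17·t = ln(0.0523975) = -2.9489, so t = 2.9489/0.17 = 17.346.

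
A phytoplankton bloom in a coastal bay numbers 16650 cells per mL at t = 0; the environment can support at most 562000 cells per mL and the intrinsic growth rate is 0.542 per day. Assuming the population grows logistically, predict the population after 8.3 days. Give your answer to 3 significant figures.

A = (K − N₀)/N₀ = (562000 − 16650)/16650 = 32.754.
N(t) = K/(1 + A·e^(−rt)) = 562000/(1 + 32.754×e^(−0.542×8.3)).
e^(−4.499) = 0.011125; denominator = 1 + 32.754×0.011125 = 1.3644.
N = 562000/1.3644 = 411911.

412000 cells per mL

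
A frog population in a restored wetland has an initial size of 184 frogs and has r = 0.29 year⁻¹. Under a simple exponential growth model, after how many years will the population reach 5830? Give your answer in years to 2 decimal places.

11.92 years

Set N₀·e^(rt) = 5830: e^(0.29·t) = 5830/184 = 31.685.
0.29·t = ln(31.685) = 3.4558, so t = 3.4558/0.29 = 11.917.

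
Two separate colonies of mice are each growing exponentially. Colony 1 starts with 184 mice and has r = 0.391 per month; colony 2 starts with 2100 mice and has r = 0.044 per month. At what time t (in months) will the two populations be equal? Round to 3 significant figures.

Set 184·e^(0.391t) = 2100·e^(0.044t).
e^((0.391 − 0.044)t) = 2100/184 → e^(0.347·t) = 11.413.
0.347·t = ln(11.413) = 2.4348, so t = 2.4348/0.347 = 7.0166.

7.02 months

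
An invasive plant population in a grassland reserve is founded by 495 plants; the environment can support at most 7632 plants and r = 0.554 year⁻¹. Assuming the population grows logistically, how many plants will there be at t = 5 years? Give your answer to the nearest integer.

4010 plants

A = (K − N₀)/N₀ = (7632 − 495)/495 = 14.418.
N(t) = K/(1 + A·e^(−rt)) = 7632/(1 + 14.418×e^(−0.554×5)).
e^(−2.77) = 0.062662; denominator = 1 + 14.418×0.062662 = 1.9035.
N = 7632/1.9035 = 4009.51.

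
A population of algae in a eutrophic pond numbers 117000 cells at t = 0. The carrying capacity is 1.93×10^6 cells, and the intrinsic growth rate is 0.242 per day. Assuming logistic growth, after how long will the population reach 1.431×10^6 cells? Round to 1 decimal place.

15.7 days

A = (K − N₀)/N₀ = (1.93×10^6 − 117000)/117000 = 15.496.
Solve 1.93×10^6/(1 + 15.496·e^(−0.242t)) = 1.431×10^6: 1 + 15.496·e^(−0.242t) = 1.3487, so e^(−0.242t) = 0.0225034.
−0.242·t = ln(0.0225034) = -3.7941, so t = 3.7941/0.242 = 15.678.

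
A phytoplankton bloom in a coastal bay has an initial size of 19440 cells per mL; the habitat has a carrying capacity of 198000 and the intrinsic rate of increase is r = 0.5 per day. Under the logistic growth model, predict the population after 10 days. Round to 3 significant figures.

186000 cells per mL

A = (K − N₀)/N₀ = (198000 − 19440)/19440 = 9.1852.
N(t) = K/(1 + A·e^(−rt)) = 198000/(1 + 9.1852×e^(−0.5×10)).
e^(−5) = 0.0067379; denominator = 1 + 9.1852×0.0067379 = 1.0619.
N = 198000/1.0619 = 186460.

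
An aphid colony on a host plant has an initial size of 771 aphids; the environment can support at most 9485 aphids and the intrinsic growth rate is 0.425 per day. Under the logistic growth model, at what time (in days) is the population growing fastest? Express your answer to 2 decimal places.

Logistic growth is fastest at N = K/2 = 4742.5.
A = (K − N₀)/N₀ = 11.302. Set K/(1 + A·e^(−rt)) = K/2 → A·e^(−rt) = 1.
e^(−0.425t) = 1/11.302 = 0.0884783, so t = ln(11.302)/0.425 = 2.425/0.425 = 5.7059.

5.71 days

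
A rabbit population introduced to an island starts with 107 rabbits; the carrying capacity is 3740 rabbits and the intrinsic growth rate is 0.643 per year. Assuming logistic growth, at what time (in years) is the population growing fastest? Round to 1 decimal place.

5.5 years

Logistic growth is fastest at N = K/2 = 1870.
A = (K − N₀)/N₀ = 33.953. Set K/(1 + A·e^(−rt)) = K/2 → A·e^(−rt) = 1.
e^(−0.643t) = 1/33.953 = 0.0294522, so t = ln(33.953)/0.643 = 3.525/0.643 = 5.4821.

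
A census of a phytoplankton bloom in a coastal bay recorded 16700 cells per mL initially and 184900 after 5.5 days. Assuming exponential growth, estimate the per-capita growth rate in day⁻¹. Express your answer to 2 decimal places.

From N(t) = N₀·e^(rt): e^(r·5.5) = 184900/16700 = 11.072.
r·5.5 = ln(11.072) = 2.4044, so r = 2.4044/5.5 = 0.43716.

0.44 per day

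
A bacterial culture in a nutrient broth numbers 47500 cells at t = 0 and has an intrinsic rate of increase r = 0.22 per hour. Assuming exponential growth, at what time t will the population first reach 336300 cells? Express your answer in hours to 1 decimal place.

Set N₀·e^(rt) = 336300: e^(0.22·t) = 336300/47500 = 7.08.
0.22·t = ln(7.08) = 1.9573, so t = 1.9573/0.22 = 8.8967.

8.9 hours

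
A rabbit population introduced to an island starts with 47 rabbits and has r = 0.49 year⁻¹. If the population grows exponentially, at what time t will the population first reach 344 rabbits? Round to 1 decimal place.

Set N₀·e^(rt) = 344: e^(0.49·t) = 344/47 = 7.3191.
0.49·t = ln(7.3191) = 1.9905, so t = 1.9905/0.49 = 4.0622.

4.1 years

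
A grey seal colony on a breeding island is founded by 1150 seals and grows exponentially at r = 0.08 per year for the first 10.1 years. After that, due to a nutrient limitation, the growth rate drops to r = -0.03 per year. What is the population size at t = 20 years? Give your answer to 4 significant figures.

1917 seals

Phase 1: N(10.1) = 1150·e^(0.08×10.1) = 1150·e^0.808 = 2579.93.
Phase 2 runs for 20 − 10.1 = 9.9 years at r = -0.03.
N(20) = 2579.93·e^(-0.03×9.9) = 2579.93·e^-0.297 = 1917.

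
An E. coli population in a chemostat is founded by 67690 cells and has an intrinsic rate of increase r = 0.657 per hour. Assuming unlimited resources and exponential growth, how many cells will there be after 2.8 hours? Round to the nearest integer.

N(t) = N₀·e^(rt) = 67690 × e^(0.657×2.8) = 67690 × e^1.84.
e^1.84 ≈ 6.294, so N ≈ 67690 × 6.294 = 426042.

426042 cells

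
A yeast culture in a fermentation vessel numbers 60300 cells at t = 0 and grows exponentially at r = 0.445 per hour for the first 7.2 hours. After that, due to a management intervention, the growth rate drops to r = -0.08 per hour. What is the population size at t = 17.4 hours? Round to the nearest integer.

656769 cells

Phase 1: N(7.2) = 60300·e^(0.445×7.2) = 60300·e^3.204 = 1.485241×10^6.
Phase 2 runs for 17.4 − 7.2 = 10.2 hours at r = -0.08.
N(17.4) = 1.485241×10^6·e^(-0.08×10.2) = 1.485241×10^6·e^-0.816 = 656769.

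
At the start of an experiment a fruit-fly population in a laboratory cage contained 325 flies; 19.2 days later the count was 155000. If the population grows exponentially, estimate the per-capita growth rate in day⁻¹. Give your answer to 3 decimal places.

0.321 per day

From N(t) = N₀·e^(rt): e^(r·19.2) = 155000/325 = 476.92.
r·19.2 = ln(476.92) = 6.1674, so r = 6.1674/19.2 = 0.32122.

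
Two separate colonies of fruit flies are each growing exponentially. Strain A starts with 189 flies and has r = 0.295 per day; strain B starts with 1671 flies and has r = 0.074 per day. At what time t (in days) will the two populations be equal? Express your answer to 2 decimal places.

9.86 days

Set 189·e^(0.295t) = 1671·e^(0.074t).
e^((0.295 − 0.074)t) = 1671/189 → e^(0.221·t) = 8.8413.
0.221·t = ln(8.8413) = 2.1794, so t = 2.1794/0.221 = 9.8617.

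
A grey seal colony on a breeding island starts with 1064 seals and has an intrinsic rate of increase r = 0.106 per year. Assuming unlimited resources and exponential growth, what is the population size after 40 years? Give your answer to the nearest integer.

73850 seals

N(t) = N₀·e^(rt) = 1064 × e^(0.106×40) = 1064 × e^4.24.
e^4.24 ≈ 69.408, so N ≈ 1064 × 69.408 = 73850.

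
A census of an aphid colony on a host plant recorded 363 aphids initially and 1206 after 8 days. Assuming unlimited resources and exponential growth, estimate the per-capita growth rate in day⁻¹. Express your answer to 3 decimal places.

0.150 per day

From N(t) = N₀·e^(rt): e^(r·8) = 1206/363 = 3.3223.
r·8 = ln(3.3223) = 1.2007, so r = 1.2007/8 = 0.15008.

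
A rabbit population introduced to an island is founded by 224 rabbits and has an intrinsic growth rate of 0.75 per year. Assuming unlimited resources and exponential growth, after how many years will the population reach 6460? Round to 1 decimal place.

4.5 years

Set N₀·e^(rt) = 6460: e^(0.75·t) = 6460/224 = 28.839.
0.75·t = ln(28.839) = 3.3617, so t = 3.3617/0.75 = 4.4823.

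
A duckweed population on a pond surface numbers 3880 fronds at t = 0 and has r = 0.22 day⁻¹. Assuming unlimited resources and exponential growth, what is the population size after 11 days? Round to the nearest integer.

43634 fronds

N(t) = N₀·e^(rt) = 3880 × e^(0.22×11) = 3880 × e^2.42.
e^2.42 ≈ 11.246, so N ≈ 3880 × 11.246 = 43633.9.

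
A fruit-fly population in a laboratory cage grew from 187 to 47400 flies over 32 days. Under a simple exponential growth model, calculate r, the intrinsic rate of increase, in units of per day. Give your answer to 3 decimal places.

From N(t) = N₀·e^(rt): e^(r·32) = 47400/187 = 253.48.
r·32 = ln(253.48) = 5.5353, so r = 5.5353/32 = 0.17298.

0.173 per day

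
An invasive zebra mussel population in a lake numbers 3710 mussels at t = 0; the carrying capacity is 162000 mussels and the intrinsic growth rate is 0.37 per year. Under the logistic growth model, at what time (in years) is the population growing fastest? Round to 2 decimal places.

10.14 years

Logistic growth is fastest at N = K/2 = 81000.
A = (K − N₀)/N₀ = 42.666. Set K/(1 + A·e^(−rt)) = K/2 → A·e^(−rt) = 1.
e^(−0.37t) = 1/42.666 = 0.023438, so t = ln(42.666)/0.37 = 3.7534/0.37 = 10.144.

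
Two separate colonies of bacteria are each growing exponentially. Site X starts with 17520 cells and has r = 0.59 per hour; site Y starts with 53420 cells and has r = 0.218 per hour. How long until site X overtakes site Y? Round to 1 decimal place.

Set 17520·e^(0.59t) = 53420·e^(0.218t).
e^((0.59 − 0.218)t) = 53420/17520 → e^(0.372·t) = 3.0491.
0.372·t = ln(3.0491) = 1.1148, so t = 1.1148/0.372 = 2.9969.

3.0 hours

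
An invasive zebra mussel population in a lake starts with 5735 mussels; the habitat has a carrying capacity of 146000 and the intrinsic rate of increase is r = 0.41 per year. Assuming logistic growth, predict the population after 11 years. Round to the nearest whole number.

A = (K − N₀)/N₀ = (146000 − 5735)/5735 = 24.458.
N(t) = K/(1 + A·e^(−rt)) = 146000/(1 + 24.458×e^(−0.41×11)).
e^(−4.51) = 0.010998; denominator = 1 + 24.458×0.010998 = 1.269.
N = 146000/1.269 = 115051.

115051 mussels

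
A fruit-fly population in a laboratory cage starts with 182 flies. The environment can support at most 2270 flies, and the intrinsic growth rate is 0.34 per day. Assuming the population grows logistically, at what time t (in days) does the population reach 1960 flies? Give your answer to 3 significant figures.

12.6 days

A = (K − N₀)/N₀ = (2270 − 182)/182 = 11.473.
Solve 2270/(1 + 11.473·e^(−0.34t)) = 1960: 1 + 11.473·e^(−0.34t) = 1.1582, so e^(−0.34t) = 0.0137863.
−0.34·t = ln(0.0137863) = -4.2841, so t = 4.2841/0.34 = 12.6.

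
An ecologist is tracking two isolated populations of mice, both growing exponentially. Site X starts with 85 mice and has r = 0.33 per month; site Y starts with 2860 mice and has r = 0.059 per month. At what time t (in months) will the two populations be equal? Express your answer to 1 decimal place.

Set 85·e^(0.33t) = 2860·e^(0.059t).
e^((0.33 − 0.059)t) = 2860/85 → e^(0.271·t) = 33.647.
0.271·t = ln(33.647) = 3.5159, so t = 3.5159/0.271 = 12.974.

13.0 months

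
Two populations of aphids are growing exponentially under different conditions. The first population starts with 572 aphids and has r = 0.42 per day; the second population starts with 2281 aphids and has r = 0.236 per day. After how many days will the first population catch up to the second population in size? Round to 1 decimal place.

Set 572·e^(0.42t) = 2281·e^(0.236t).
e^((0.42 − 0.236)t) = 2281/572 → e^(0.184·t) = 3.9878.
0.184·t = ln(3.9878) = 1.3832, so t = 1.3832/0.184 = 7.5176.

7.5 days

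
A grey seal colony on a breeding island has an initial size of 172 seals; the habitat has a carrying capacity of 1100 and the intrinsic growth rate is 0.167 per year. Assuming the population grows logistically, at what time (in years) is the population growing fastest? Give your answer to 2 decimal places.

Logistic growth is fastest at N = K/2 = 550.
A = (K − N₀)/N₀ = 5.3953. Set K/(1 + A·e^(−rt)) = K/2 → A·e^(−rt) = 1.
e^(−0.167t) = 1/5.3953 = 0.185345, so t = ln(5.3953)/0.167 = 1.6855/0.167 = 10.093.

10.09 years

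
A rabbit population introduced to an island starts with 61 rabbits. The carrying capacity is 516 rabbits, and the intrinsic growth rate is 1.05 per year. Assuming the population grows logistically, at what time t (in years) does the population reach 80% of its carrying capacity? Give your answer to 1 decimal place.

3.2 years

A = (K − N₀)/N₀ = (516 − 61)/61 = 7.459.
Solve 516/(1 + 7.459·e^(−1.05t)) = 412.8: 1 + 7.459·e^(−1.05t) = 1.25, so e^(−1.05t) = 0.0335165.
−1.05·t = ln(0.0335165) = -3.3957, so t = 3.3957/1.05 = 3.234.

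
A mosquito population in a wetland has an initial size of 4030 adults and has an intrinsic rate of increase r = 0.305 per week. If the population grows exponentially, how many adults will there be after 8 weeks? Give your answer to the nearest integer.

46236 adults

N(t) = N₀·e^(rt) = 4030 × e^(0.305×8) = 4030 × e^2.44.
e^2.44 ≈ 11.473, so N ≈ 4030 × 11.473 = 46236.4.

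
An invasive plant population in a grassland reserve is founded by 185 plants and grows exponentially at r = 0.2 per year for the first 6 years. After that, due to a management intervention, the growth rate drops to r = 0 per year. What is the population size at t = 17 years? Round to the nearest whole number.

Phase 1: N(6) = 185·e^(0.2×6) = 185·e^1.2 = 614.222.
Phase 2 runs for 17 − 6 = 11 years at r = 0.
N(17) = 614.222·e^(0×11) = 614.222·e^-0 = 614.222.

614 plants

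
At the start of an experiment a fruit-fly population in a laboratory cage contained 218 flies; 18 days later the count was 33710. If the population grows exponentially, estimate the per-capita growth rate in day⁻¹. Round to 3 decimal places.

0.280 per day

From N(t) = N₀·e^(rt): e^(r·18) = 33710/218 = 154.63.
r·18 = ln(154.63) = 5.0411, so r = 5.0411/18 = 0.28006.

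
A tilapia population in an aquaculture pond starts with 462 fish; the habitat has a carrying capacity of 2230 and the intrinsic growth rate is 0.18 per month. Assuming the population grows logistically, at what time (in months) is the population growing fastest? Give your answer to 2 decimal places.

Logistic growth is fastest at N = K/2 = 1115.
A = (K − N₀)/N₀ = 3.8268. Set K/(1 + A·e^(−rt)) = K/2 → A·e^(−rt) = 1.
e^(−0.18t) = 1/3.8268 = 0.261312, so t = ln(3.8268)/0.18 = 1.342/0.18 = 7.4558.

7.46 months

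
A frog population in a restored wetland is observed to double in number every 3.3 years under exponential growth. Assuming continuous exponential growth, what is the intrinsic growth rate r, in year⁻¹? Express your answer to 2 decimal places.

r = ln(2)/t_d = 0.6931/3.3 = 0.21004.

0.21 per year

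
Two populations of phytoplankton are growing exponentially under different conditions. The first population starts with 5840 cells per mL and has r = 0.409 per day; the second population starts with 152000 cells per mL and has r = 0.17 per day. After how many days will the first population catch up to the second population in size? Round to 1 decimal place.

Set 5840·e^(0.409t) = 152000·e^(0.17t).
e^((0.409 − 0.17)t) = 152000/5840 → e^(0.239·t) = 26.027.
0.239·t = ln(26.027) = 3.2591, so t = 3.2591/0.239 = 13.637.

13.6 days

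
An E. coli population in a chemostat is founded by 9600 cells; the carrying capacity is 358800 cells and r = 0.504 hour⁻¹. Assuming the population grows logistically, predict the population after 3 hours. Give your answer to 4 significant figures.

A = (K − N₀)/N₀ = (358800 − 9600)/9600 = 36.375.
N(t) = K/(1 + A·e^(−rt)) = 358800/(1 + 36.375×e^(−0.504×3)).
e^(−1.512) = 0.22047; denominator = 1 + 36.375×0.22047 = 9.0195.
N = 358800/9.0195 = 39780.3.

39780 cells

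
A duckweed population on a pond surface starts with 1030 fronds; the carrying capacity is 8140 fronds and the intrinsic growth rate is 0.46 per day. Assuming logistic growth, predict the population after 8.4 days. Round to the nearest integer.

A = (K − N₀)/N₀ = (8140 − 1030)/1030 = 6.9029.
N(t) = K/(1 + A·e^(−rt)) = 8140/(1 + 6.9029×e^(−0.46×8.4)).
e^(−3.864) = 0.020984; denominator = 1 + 6.9029×0.020984 = 1.1448.
N = 8140/1.1448 = 7110.1.

7110 fronds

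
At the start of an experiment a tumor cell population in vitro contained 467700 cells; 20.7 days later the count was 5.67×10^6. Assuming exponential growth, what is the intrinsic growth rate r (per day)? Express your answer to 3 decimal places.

From N(t) = N₀·e^(rt): e^(r·20.7) = 5.67×10^6/467700 = 12.123.
r·20.7 = ln(12.123) = 2.4951, so r = 2.4951/20.7 = 0.12054.

0.121 per day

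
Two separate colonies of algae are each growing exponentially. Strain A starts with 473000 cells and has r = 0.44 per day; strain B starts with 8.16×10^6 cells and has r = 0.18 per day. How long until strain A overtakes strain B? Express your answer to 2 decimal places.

Set 473000·e^(0.44t) = 8.16×10^6·e^(0.18t).
e^((0.44 − 0.18)t) = 8.16×10^6/473000 → e^(0.26·t) = 17.252.
0.26·t = ln(17.252) = 2.8479, so t = 2.8479/0.26 = 10.953.

10.95 days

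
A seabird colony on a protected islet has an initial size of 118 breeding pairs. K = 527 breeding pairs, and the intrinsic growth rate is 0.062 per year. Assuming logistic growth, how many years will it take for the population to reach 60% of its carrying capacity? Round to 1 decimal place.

A = (K − N₀)/N₀ = (527 − 118)/118 = 3.4661.
Solve 527/(1 + 3.4661·e^(−0.062t)) = 316.2: 1 + 3.4661·e^(−0.062t) = 1.6667, so e^(−0.062t) = 0.192339.
−0.062·t = ln(0.192339) = -1.6485, so t = 1.6485/0.062 = 26.589.

26.6 years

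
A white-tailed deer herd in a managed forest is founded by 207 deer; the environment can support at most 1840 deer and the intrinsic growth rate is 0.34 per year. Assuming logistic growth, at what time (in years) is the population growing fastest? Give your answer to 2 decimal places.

Logistic growth is fastest at N = K/2 = 920.
A = (K − N₀)/N₀ = 7.8889. Set K/(1 + A·e^(−rt)) = K/2 → A·e^(−rt) = 1.
e^(−0.34t) = 1/7.8889 = 0.126761, so t = ln(7.8889)/0.34 = 2.0655/0.34 = 6.0749.

6.07 years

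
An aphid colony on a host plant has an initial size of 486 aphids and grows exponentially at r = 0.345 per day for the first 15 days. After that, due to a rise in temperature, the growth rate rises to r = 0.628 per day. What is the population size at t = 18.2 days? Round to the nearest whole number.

641015 aphids

Phase 1: N(15) = 486·e^(0.345×15) = 486·e^5.175 = 85923.2.
Phase 2 runs for 18.2 − 15 = 3.2 days at r = 0.628.
N(18.2) = 85923.2·e^(0.628×3.2) = 85923.2·e^2.01 = 641015.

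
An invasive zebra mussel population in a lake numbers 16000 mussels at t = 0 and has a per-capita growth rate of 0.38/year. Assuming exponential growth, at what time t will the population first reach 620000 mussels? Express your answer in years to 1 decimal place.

Set N₀·e^(rt) = 620000: e^(0.38·t) = 620000/16000 = 38.75.
0.38·t = ln(38.75) = 3.6571, so t = 3.6571/0.38 = 9.624.

9.6 years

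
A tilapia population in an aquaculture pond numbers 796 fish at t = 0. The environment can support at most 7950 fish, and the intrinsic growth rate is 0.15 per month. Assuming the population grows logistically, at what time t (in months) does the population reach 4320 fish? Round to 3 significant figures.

A = (K − N₀)/N₀ = (7950 − 796)/796 = 8.9874.
Solve 7950/(1 + 8.9874·e^(−0.15t)) = 4320: 1 + 8.9874·e^(−0.15t) = 1.8403, so e^(−0.15t) = 0.0934947.
−0.15·t = ln(0.0934947) = -2.3699, so t = 2.3699/0.15 = 15.799.

15.8 months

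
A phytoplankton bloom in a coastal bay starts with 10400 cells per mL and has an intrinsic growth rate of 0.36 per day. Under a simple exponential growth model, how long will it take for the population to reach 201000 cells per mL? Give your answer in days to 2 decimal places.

Set N₀·e^(rt) = 201000: e^(0.36·t) = 201000/10400 = 19.327.
0.36·t = ln(19.327) = 2.9615, so t = 2.9615/0.36 = 8.2264.

8.23 days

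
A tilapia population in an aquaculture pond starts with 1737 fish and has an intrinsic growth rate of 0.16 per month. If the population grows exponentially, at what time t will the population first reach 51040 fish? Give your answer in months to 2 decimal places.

21.13 months

Set N₀·e^(rt) = 51040: e^(0.16·t) = 51040/1737 = 29.384.
0.16·t = ln(29.384) = 3.3805, so t = 3.3805/0.16 = 21.128.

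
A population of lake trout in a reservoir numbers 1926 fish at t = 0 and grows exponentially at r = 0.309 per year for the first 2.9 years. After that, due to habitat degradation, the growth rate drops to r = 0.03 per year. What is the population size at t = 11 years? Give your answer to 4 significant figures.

6017 fish

Phase 1: N(2.9) = 1926·e^(0.309×2.9) = 1926·e^0.8961 = 4718.76.
Phase 2 runs for 11 − 2.9 = 8.1 years at r = 0.03.
N(11) = 4718.76·e^(0.03×8.1) = 4718.76·e^0.243 = 6016.74.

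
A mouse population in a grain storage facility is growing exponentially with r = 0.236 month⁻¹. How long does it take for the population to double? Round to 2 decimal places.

Doubling time t_d = ln(2)/r = 0.6931/0.236 = 2.9371.

2.94 months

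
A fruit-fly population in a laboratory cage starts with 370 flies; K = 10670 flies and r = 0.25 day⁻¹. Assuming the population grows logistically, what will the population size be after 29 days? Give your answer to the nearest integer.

A = (K − N₀)/N₀ = (10670 − 370)/370 = 27.838.
N(t) = K/(1 + A·e^(−rt)) = 10670/(1 + 27.838×e^(−0.25×29)).
e^(−7.25) = 0.00071017; denominator = 1 + 27.838×0.00071017 = 1.0198.
N = 10670/1.0198 = 10463.1.

10463 flies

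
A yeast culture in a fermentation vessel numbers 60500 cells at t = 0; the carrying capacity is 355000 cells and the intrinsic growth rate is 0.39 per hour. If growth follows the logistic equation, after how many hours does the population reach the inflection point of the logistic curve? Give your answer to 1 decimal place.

Logistic growth is fastest at N = K/2 = 177500.
A = (K − N₀)/N₀ = 4.8678. Set K/(1 + A·e^(−rt)) = K/2 → A·e^(−rt) = 1.
e^(−0.39t) = 1/4.8678 = 0.205433, so t = ln(4.8678)/0.39 = 1.5826/0.39 = 4.058.

4.1 hours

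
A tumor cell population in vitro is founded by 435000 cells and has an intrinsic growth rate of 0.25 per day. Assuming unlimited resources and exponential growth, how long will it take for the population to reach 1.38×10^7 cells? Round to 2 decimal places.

13.83 days

Set N₀·e^(rt) = 1.38×10^7: e^(0.25·t) = 1.38×10^7/435000 = 31.724.
0.25·t = ln(31.724) = 3.4571, so t = 3.4571/0.25 = 13.828.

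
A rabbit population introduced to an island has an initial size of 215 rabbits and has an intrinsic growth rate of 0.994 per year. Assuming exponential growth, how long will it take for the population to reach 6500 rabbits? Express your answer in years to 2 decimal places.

3.43 years

Set N₀·e^(rt) = 6500: e^(0.994·t) = 6500/215 = 30.233.
0.994·t = ln(30.233) = 3.4089, so t = 3.4089/0.994 = 3.4295.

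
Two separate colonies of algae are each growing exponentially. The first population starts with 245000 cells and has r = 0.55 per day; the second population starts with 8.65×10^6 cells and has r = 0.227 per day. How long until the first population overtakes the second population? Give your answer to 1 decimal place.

11.0 days

Set 245000·e^(0.55t) = 8.65×10^6·e^(0.227t).
e^((0.55 − 0.227)t) = 8.65×10^6/245000 → e^(0.323·t) = 35.306.
0.323·t = ln(35.306) = 3.5641, so t = 3.5641/0.323 = 11.034.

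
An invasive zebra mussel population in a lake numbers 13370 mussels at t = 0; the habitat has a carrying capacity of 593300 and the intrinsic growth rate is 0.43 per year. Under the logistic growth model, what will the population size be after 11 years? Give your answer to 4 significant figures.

429000 mussels

A = (K − N₀)/N₀ = (593300 − 13370)/13370 = 43.375.
N(t) = K/(1 + A·e^(−rt)) = 593300/(1 + 43.375×e^(−0.43×11)).
e^(−4.73) = 0.0088265; denominator = 1 + 43.375×0.0088265 = 1.3829.
N = 593300/1.3829 = 429041.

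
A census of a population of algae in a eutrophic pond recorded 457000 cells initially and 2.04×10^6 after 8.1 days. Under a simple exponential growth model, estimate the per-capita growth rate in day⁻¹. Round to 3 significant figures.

0.185 per day

From N(t) = N₀·e^(rt): e^(r·8.1) = 2.04×10^6/457000 = 4.4639.
r·8.1 = ln(4.4639) = 1.496, so r = 1.496/8.1 = 0.18469.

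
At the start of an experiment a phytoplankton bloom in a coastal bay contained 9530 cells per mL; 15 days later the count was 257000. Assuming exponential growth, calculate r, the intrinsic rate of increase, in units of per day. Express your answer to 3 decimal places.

0.220 per day

From N(t) = N₀·e^(rt): e^(r·15) = 257000/9530 = 26.967.
r·15 = ln(26.967) = 3.2946, so r = 3.2946/15 = 0.21964.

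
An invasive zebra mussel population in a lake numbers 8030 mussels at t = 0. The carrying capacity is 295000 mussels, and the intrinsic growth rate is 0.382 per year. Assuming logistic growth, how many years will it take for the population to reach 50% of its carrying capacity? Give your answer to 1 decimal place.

9.4 years

A = (K − N₀)/N₀ = (295000 − 8030)/8030 = 35.737.
Solve 295000/(1 + 35.737·e^(−0.382t)) = 147500: 1 + 35.737·e^(−0.382t) = 2, so e^(−0.382t) = 0.027982.
−0.382·t = ln(0.027982) = -3.5762, so t = 3.5762/0.382 = 9.3618.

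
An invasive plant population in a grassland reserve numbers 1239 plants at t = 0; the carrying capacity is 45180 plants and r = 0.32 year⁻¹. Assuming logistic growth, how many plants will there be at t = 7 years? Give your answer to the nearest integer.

9461 plants

A = (K − N₀)/N₀ = (45180 − 1239)/1239 = 35.465.
N(t) = K/(1 + A·e^(−rt)) = 45180/(1 + 35.465×e^(−0.32×7)).
e^(−2.24) = 0.10646; denominator = 1 + 35.465×0.10646 = 4.7755.
N = 45180/4.7755 = 9460.71.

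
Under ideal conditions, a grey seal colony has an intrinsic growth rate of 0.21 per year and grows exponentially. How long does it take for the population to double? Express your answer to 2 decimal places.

3.30 years

Doubling time t_d = ln(2)/r = 0.6931/0.21 = 3.3007.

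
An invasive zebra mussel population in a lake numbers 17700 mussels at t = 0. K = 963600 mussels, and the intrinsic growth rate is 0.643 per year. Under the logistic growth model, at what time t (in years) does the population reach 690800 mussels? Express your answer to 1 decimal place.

7.6 years

A = (K − N₀)/N₀ = (963600 − 17700)/17700 = 53.441.
Solve 963600/(1 + 53.441·e^(−0.643t)) = 690800: 1 + 53.441·e^(−0.643t) = 1.3949, so e^(−0.643t) = 0.00738959.
−0.643·t = ln(0.00738959) = -4.9077, so t = 4.9077/0.643 = 7.6325.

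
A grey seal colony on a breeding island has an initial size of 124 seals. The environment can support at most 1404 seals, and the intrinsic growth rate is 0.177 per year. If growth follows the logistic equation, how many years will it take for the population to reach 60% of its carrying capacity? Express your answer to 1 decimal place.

15.5 years

A = (K − N₀)/N₀ = (1404 − 124)/124 = 10.323.
Solve 1404/(1 + 10.323·e^(−0.177t)) = 842.4: 1 + 10.323·e^(−0.177t) = 1.6667, so e^(−0.177t) = 0.0645833.
−0.177·t = ln(0.0645833) = -2.7398, so t = 2.7398/0.177 = 15.479.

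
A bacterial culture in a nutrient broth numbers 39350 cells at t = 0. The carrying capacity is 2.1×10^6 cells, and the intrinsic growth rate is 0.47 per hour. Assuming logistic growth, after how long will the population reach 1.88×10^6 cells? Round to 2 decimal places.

12.99 hours

A = (K − N₀)/N₀ = (2.1×10^6 − 39350)/39350 = 52.367.
Solve 2.1×10^6/(1 + 52.367·e^(−0.47t)) = 1.88×10^6: 1 + 52.367·e^(−0.47t) = 1.117, so e^(−0.47t) = 0.00223463.
−0.47·t = ln(0.00223463) = -6.1037, so t = 6.1037/0.47 = 12.987.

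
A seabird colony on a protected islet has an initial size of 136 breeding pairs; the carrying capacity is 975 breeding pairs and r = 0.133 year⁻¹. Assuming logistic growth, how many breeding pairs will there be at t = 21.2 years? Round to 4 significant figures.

A = (K − N₀)/N₀ = (975 − 136)/136 = 6.1691.
N(t) = K/(1 + A·e^(−rt)) = 975/(1 + 6.1691×e^(−0.133×21.2)).
e^(−2.82) = 0.05963; denominator = 1 + 6.1691×0.05963 = 1.3679.
N = 975/1.3679 = 712.791.

712.8 breeding pairs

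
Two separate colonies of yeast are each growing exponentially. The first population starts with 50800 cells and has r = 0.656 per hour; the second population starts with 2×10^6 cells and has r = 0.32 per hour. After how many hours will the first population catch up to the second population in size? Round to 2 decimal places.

Set 50800·e^(0.656t) = 2×10^6·e^(0.32t).
e^((0.656 − 0.32)t) = 2×10^6/50800 → e^(0.336·t) = 39.37.
0.336·t = ln(39.37) = 3.673, so t = 3.673/0.336 = 10.932.

10.93 hours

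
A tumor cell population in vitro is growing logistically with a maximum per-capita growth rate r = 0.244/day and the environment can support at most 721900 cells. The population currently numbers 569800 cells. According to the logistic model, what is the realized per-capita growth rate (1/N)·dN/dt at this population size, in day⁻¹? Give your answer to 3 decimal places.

0.051 per day

(1/N)·dN/dt = r(1 − N/K) = 0.244 × (1 − 569800/721900).
= 0.244 × 0.21069 = 0.051409.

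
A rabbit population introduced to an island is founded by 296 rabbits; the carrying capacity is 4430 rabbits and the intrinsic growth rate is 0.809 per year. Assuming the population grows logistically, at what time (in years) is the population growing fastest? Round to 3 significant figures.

Logistic growth is fastest at N = K/2 = 2215.
A = (K − N₀)/N₀ = 13.966. Set K/(1 + A·e^(−rt)) = K/2 → A·e^(−rt) = 1.
e^(−0.809t) = 1/13.966 = 0.0716014, so t = ln(13.966)/0.809 = 2.6366/0.809 = 3.2591.

3.26 years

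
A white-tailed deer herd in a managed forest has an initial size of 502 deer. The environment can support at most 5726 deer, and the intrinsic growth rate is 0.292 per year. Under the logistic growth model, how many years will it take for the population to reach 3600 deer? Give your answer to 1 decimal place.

A = (K − N₀)/N₀ = (5726 − 502)/502 = 10.406.
Solve 5726/(1 + 10.406·e^(−0.292t)) = 3600: 1 + 10.406·e^(−0.292t) = 1.5906, so e^(−0.292t) = 0.0567494.
−0.292·t = ln(0.0567494) = -2.8691, so t = 2.8691/0.292 = 9.8257.

9.8 years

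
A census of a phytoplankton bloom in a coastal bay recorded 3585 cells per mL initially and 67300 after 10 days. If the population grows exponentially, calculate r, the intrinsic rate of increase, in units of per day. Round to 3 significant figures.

From N(t) = N₀·e^(rt): e^(r·10) = 67300/3585 = 18.773.
r·10 = ln(18.773) = 2.9324, so r = 2.9324/10 = 0.29324.

0.293 per day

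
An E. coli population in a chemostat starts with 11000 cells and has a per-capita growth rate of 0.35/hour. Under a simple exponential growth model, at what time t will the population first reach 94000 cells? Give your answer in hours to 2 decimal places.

6.13 hours

Set N₀·e^(rt) = 94000: e^(0.35·t) = 94000/11000 = 8.5455.
0.35·t = ln(8.5455) = 2.1454, so t = 2.1454/0.35 = 6.1297.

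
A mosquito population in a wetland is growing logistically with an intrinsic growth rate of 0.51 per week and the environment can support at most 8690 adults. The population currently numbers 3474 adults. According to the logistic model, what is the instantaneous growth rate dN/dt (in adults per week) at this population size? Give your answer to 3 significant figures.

dN/dt = rN(1 − N/K) = 0.51 × 3474 × (1 − 3474/8690).
1 − 3474/8690 = 0.60023; dN/dt = 0.51 × 3474 × 0.60023 = 1063.5.

1060 adults per week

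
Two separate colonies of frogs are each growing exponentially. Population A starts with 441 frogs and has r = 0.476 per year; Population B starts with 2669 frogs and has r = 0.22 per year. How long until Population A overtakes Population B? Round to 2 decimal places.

7.03 years

Set 441·e^(0.476t) = 2669·e^(0.22t).
e^((0.476 − 0.22)t) = 2669/441 → e^(0.256·t) = 6.0522.
0.256·t = ln(6.0522) = 1.8004, so t = 1.8004/0.256 = 7.0329.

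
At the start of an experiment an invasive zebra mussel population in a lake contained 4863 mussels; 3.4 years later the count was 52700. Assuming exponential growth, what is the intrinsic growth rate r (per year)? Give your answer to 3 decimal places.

From N(t) = N₀·e^(rt): e^(r·3.4) = 52700/4863 = 10.837.
r·3.4 = ln(10.837) = 2.383, so r = 2.383/3.4 = 0.70087.

0.701 per year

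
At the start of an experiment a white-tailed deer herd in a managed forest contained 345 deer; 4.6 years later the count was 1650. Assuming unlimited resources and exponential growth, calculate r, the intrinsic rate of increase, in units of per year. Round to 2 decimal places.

0.34 per year

From N(t) = N₀·e^(rt): e^(r·4.6) = 1650/345 = 4.7826.
r·4.6 = ln(4.7826) = 1.565, so r = 1.565/4.6 = 0.34021.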